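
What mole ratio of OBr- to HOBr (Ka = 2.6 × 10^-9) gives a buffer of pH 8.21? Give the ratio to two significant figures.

pKa = -log(2.6 × 10^-9) = 8.585
pH = pKa + log(r) ⇒ log(r) = 8.21 − 8.585 = -0.375
r = [OBr-]/[HOBr] = 10^(-0.375) = 0.422

ratio = 0.42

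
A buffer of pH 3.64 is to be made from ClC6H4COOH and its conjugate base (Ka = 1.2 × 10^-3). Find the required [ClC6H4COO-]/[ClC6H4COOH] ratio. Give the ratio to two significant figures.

ratio = 5.2

pKa = -log(1.2 × 10^-3) = 2.921
pH = pKa + log(r) ⇒ log(r) = 3.64 − 2.921 = +0.719
r = [ClC6H4COO-]/[ClC6H4COOH] = 10^(+0.719) = 5.24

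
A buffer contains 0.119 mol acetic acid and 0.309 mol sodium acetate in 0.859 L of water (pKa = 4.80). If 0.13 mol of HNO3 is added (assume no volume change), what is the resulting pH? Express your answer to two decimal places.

Added H+ converts CH3COO- to CH3COOH: CH3COOH → 0.249 mol, CH3COO- → 0.179 mol.
Henderson–Hasselbalch with mole ratio 0.179/0.249: pH = 4.80 + (-0.143)

pH = 4.66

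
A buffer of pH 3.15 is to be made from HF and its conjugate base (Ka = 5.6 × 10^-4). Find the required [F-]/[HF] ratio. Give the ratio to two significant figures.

ratio = 0.79

pKa = -log(5.6 × 10^-4) = 3.252
pH = pKa + log(r) ⇒ log(r) = 3.15 − 3.252 = -0.102
r = [F-]/[HF] = 10^(-0.102) = 0.791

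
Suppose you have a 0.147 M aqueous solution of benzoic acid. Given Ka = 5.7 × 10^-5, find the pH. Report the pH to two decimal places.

C6H5COOH ⇌ C6H5COO- + H+
Let x = [H+] at equilibrium. Ka = x²/(0.147 − x).
Assume x ≪ 0.147: x ≈ √(5.7 × 10^-5 × 0.147) = 2.89 × 10^-3 M
(x/C₀ = 2% < 5%, so the approximation holds.)
pH = −log[H+] = −log(2.89 × 10^-3) = 2.54

pH = 2.54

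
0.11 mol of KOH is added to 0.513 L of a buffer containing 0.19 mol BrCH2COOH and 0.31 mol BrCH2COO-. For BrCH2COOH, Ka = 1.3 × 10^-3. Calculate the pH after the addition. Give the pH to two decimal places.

pH = 3.61

OH- converts BrCH2COOH to BrCH2COO-: BrCH2COOH → 0.08 mol, BrCH2COO- → 0.42 mol.
pKa = −log(1.3 × 10^-3) = 2.886
pH = pKa + log(n_BrCH2COO-/n_BrCH2COOH) = 2.886 + log(0.42/0.08) = 2.886 + (+0.720)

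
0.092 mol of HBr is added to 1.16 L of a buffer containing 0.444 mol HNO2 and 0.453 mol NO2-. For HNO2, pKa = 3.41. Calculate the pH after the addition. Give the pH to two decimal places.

Added H+ converts NO2- to HNO2: HNO2 → 0.536 mol, NO2- → 0.361 mol.
pH = pKa + log([A⁻]/[HA]) = 3.41 + log(0.361/0.536) = 3.41 -0.172

pH = 3.24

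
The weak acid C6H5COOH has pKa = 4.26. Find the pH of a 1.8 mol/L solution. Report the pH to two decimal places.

pH = 2.00

C6H5COOH ⇌ C6H5COO- + H+
Ka = 10^(−4.26) = 5.50 × 10^-5
Ka = [H+]²/(1.8 − [H+]) = 5.50 × 10^-5
Since Ka ≪ C₀, [H+] ≈ √(Ka·C₀) = 9.95 × 10^-3 M.
Check: 0.55% ionized — well under 5%, approximation valid.
pH = −log(9.95 × 10^-3) = 2.00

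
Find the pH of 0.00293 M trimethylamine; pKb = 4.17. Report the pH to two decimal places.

(CH3)3N + H2O ⇌ (CH3)3NH+ + OH-
Kb = 10^(−4.17) = 6.76 × 10^-5
Kb = [OH-]²/(0.00293 − [OH-]) = 6.76 × 10^-5
The 5% rule fails; solving [OH-]² + Kb·[OH-] − Kb·C₀ = 0 exactly:
[OH-] = [−6.76e-05 + √(6.76e-05² + 7.92e-07)]/2 = 4.13 × 10^-4 M
pOH = 3.38, so pH = 14.00 − pOH = 10.62

pH = 10.62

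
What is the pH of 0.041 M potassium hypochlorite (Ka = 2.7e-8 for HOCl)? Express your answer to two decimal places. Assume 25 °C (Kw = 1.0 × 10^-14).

OCl- is the conjugate base of the weak acid HOCl.
Kb = Kw/Ka = 1.0×10^-14 / 2.7 × 10^-8 = 3.70 × 10^-7
From the ICE table, Kb = [OH-]²/(0.041 − [OH-]) = 3.70 × 10^-7.
Since Kb ≪ C₀, [OH-] ≈ √(Kb·C₀) = 1.23 × 10^-4 M.
Check: 0.3% ionized — well under 5%, approximation valid.
pOH = −log(1.23 × 10^-4) = 3.91; pH = 14.00 − 3.91 = 10.09

pH = 10.09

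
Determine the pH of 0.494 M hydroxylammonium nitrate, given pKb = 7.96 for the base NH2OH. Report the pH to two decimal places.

pH = 3.17

NH3OH+ is the conjugate acid of the weak base NH2OH.
Kb = 10^(−7.96) = 1.10 × 10^-8
Ka = Kw/Kb = 1.0×10^-14 / 1.10 × 10^-8 = 9.09 × 10^-7
Ka = [H+]²/(0.494 − [H+]) = 9.09 × 10^-7
Assume [H+] ≪ 0.494: [H+] ≈ √(9.09 × 10^-7 × 0.494) = 6.70 × 10^-4 M
Check: 0.14% ionized — well under 5%, approximation valid.
pH = −log[H+] = −log(6.70 × 10^-4) = 3.17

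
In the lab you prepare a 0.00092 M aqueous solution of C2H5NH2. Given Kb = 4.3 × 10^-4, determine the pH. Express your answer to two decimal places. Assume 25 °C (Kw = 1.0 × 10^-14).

C2H5NH2 + H2O ⇌ C2H5NH3+ + OH-
Kb = x²/(0.00092 − x) = 4.3 × 10^-4
x is not negligible relative to C₀; solve x² + 0.00043·x − 3.96e-07 = 0.
x = [−0.00043 + √(0.00043² + 1.58e-06)]/2 = 4.50 × 10^-4 M
pOH = −log(4.50 × 10^-4) = 3.35; pH = 14.00 − 3.35 = 10.65

pH = 10.65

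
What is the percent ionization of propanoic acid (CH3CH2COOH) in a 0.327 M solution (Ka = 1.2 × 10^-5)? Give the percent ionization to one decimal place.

CH3CH2COOH ⇌ CH3CH2COO- + H+; let x = [H+] at equilibrium.
x ≈ √(Ka·C₀) = √(1.2 × 10^-5 × 0.327) = 1.98 × 10^-3 M
% ionization = x/C₀ × 100% = 1.98 × 10^-3/0.327 × 100% = 0.6%

0.6%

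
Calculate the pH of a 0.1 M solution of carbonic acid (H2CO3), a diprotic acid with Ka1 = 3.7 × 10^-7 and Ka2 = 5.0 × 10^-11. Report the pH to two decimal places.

pH = 3.72

Ka1 ≫ Ka2, so treat the first dissociation as the only significant source of H+.
Ka1 = x²/(0.1 − x) = 3.7 × 10^-7
x ≈ √(3.7 × 10^-7 × 0.1) = 1.92 × 10^-4 M
pH = −log(1.92 × 10^-4) = 3.72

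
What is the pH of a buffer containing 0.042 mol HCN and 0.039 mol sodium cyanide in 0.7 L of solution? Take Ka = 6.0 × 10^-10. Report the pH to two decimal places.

pH = 9.19

pKa = −log(6.0 × 10^-10) = 9.222
Henderson–Hasselbalch: pH = pKa + log([CN-]/[HCN]) = 9.222 + log(0.039/0.042)
pH = 9.222 + (-0.032) = 9.19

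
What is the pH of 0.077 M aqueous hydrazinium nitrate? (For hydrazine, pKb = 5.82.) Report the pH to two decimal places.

N2H5+ is the conjugate acid of the weak base N2H4.
Kb = 10^(−5.82) = 1.51 × 10^-6
Ka = Kw/Kb = 1.0×10^-14 / 1.51 × 10^-6 = 6.62 × 10^-9
From the ICE table, Ka = [H+]²/(0.077 − [H+]) = 6.62 × 10^-9.
Assume [H+] ≪ 0.077: [H+] ≈ √(6.62 × 10^-9 × 0.077) = 2.26 × 10^-5 M
Check: 0.029% ionized — well under 5%, approximation valid.
pH = −log[H+] = −log(2.26 × 10^-5) = 4.65

pH = 4.65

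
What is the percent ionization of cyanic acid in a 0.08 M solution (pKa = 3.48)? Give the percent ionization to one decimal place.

HOCN ⇌ OCN- + H+; let x = [H+] at equilibrium.
Ka = 10^(−3.48) = 3.31 × 10^-4
Solve x² + 0.000331x − 2.65e-05 = 0 → x = 4.98 × 10^-3 M
% ionization = x/C₀ × 100% = 4.98 × 10^-3/0.08 × 100% = 6.2%

6.2%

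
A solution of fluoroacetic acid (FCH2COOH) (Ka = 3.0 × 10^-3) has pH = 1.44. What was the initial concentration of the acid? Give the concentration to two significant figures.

[H+] = 10^(-1.44) = 3.63 × 10^-2 M = x
Ka = x²/(C₀ − x) ⇒ C₀ = x + x²/Ka
C₀ = 3.63 × 10^-2 + (3.63 × 10^-2)²/(3.0 × 10^-3) = 4.76 × 10^-1 M

C₀ = 4.8 × 10^-1 M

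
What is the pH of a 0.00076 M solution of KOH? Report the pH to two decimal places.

KOH is a strong base; [OH-] = 0.00076 M.
pOH = -log(0.00076) = 3.12
pH = 14.00 - 3.12 = 10.88

pH = 10.88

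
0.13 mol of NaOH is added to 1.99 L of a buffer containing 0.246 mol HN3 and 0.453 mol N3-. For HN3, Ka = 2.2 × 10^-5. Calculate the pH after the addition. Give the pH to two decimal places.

pH = 5.36

After neutralization: n(HN3) = 0.116 mol, n(N3-) = 0.583 mol.
pKa = −log(2.2 × 10^-5) = 4.658
Henderson–Hasselbalch with mole ratio 0.583/0.116: pH = 4.658 + (+0.701)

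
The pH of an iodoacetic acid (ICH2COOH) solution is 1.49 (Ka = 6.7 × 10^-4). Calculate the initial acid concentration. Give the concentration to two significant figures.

C₀ = 1.6 M

[H+] = 10^(-1.49) = 3.24 × 10^-2 M = x
Ka = x²/(C₀ − x) ⇒ C₀ = x + x²/Ka
C₀ = 3.24 × 10^-2 + (3.24 × 10^-2)²/(6.7 × 10^-4) = 1.60 M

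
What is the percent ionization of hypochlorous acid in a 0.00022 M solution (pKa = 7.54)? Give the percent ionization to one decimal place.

HOCl ⇌ OCl- + H+; let x = [H+] at equilibrium.
Ka = 10^(−7.54) = 2.88 × 10^-8
x ≈ √(Ka·C₀) = √(2.88 × 10^-8 × 0.00022) = 2.52 × 10^-6 M
% ionization = x/C₀ × 100% = 2.52 × 10^-6/0.00022 × 100% = 1.1%

1.1%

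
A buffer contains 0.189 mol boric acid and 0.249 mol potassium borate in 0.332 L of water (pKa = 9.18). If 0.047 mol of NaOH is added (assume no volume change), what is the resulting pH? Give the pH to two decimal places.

After neutralization: n(B(OH)3) = 0.142 mol, n(B(OH)4-) = 0.296 mol.
Henderson–Hasselbalch with mole ratio 0.296/0.142: pH = 9.18 + (+0.319)

pH = 9.50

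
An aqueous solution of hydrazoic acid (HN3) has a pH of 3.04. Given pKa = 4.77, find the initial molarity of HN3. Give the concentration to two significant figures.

[H+] = 10^(-3.04) = 9.12 × 10^-4 M = x
Ka = 10^(−4.77) = 1.70 × 10^-5
Ka = x²/(C₀ − x) ⇒ C₀ = x + x²/Ka
C₀ = 9.12 × 10^-4 + (9.12 × 10^-4)²/(1.70 × 10^-5) = 4.98 × 10^-2 M

C₀ = 5.0 × 10^-2 M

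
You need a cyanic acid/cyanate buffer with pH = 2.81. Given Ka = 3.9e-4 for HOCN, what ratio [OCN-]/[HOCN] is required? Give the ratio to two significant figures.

pKa = -log(3.9 × 10^-4) = 3.409
pH = pKa + log(r) ⇒ log(r) = 2.81 − 3.409 = -0.599
r = [OCN-]/[HOCN] = 10^(-0.599) = 0.252

ratio = 0.25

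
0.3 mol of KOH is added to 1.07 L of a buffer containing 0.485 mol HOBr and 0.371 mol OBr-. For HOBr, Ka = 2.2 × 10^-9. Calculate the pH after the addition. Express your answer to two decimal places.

After neutralization: n(HOBr) = 0.185 mol, n(OBr-) = 0.671 mol.
pKa = −log(2.2 × 10^-9) = 8.658
Henderson–Hasselbalch with mole ratio 0.671/0.185: pH = 8.658 + (+0.560)

pH = 9.22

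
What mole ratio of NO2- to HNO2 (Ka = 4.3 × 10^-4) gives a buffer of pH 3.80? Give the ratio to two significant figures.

ratio = 2.7

pKa = -log(4.3 × 10^-4) = 3.367
pH = pKa + log(r) ⇒ log(r) = 3.80 − 3.367 = +0.433
r = [NO2-]/[HNO2] = 10^(+0.433) = 2.71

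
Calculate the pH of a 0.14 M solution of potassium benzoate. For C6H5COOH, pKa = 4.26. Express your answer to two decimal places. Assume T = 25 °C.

C6H5COO- is the conjugate base of the weak acid C6H5COOH.
Ka = 10^(−4.26) = 5.50 × 10^-5
Kb = Kw/Ka = 1.0×10^-14 / 5.50 × 10^-5 = 1.82 × 10^-10
From the ICE table, Kb = x²/(0.14 − x) = 1.82 × 10^-10.
Since Kb ≪ C₀, x ≈ √(Kb·C₀) = 5.05 × 10^-6 M.
pOH = 5.30, so pH = 14.00 − pOH = 8.70

pH = 8.70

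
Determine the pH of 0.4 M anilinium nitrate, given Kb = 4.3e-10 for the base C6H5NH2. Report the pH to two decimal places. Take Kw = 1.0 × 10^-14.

C6H5NH3+ is the conjugate acid of the weak base C6H5NH2.
Ka = Kw/Kb = 1.0×10^-14 / 4.3 × 10^-10 = 2.33 × 10^-5
From the ICE table, Ka = [H+]²/(0.4 − [H+]) = 2.33 × 10^-5.
Assume [H+] ≪ 0.4: [H+] ≈ √(2.33 × 10^-5 × 0.4) = 3.05 × 10^-3 M
([H+]/C₀ = 0.76% < 5%, so the approximation holds.)
pH = −log[H+] = −log(3.05 × 10^-3) = 2.52

pH = 2.52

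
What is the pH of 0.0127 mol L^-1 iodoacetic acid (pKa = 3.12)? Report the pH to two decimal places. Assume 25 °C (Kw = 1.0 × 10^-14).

pH = 2.56

ICH2COOH ⇌ ICH2COO- + H+
Ka = 10^(−3.12) = 7.59 × 10^-4
Ka = x²/(0.0127 − x) = 7.59 × 10^-4
The 5% rule fails; solving x² + Ka·x − Ka·C₀ = 0 exactly:
x = (−Ka + √(Ka² + 4·Ka·C₀))/2 = 2.75 × 10^-3 M
pH = −log[H+] = −log(2.75 × 10^-3) = 2.56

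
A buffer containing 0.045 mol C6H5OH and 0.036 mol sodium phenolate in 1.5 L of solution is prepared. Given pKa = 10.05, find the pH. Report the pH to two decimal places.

Using pH = pKa + log([base]/[acid]) with [base]/[acid] = 0.036/0.045:
pH = 10.05 + (-0.097) = 9.95

pH = 9.95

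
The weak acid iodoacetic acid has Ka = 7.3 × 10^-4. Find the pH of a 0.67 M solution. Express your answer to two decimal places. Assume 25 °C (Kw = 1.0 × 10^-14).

ICH2COOH ⇌ ICH2COO- + H+
From the ICE table, Ka = x²/(0.67 − x) = 7.3 × 10^-4.
Neglecting x in the denominator: x = √(7.3 × 10^-4 × 0.67) = 2.21 × 10^-2 M
Check: 3.3% ionized — well under 5%, approximation valid.
pH = −log[H+] = −log(2.21 × 10^-2) = 1.66

pH = 1.66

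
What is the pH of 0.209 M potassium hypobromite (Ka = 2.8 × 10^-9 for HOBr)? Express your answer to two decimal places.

OBr- is the conjugate base of the weak acid HOBr.
Kb = Kw/Ka = 1.0×10^-14 / 2.8 × 10^-9 = 3.57 × 10^-6
Let x = [OH-] at equilibrium. Kb = x²/(0.209 − x).
Since Kb ≪ C₀, x ≈ √(Kb·C₀) = 8.64 × 10^-4 M.
Check: 0.41% ionized — well under 5%, approximation valid.
pOH = −log(8.64 × 10^-4) = 3.06; pH = 14.00 − 3.06 = 10.94

pH = 10.94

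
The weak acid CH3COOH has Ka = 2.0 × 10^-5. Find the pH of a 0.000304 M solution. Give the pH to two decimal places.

pH = 4.16

CH3COOH ⇌ CH3COO- + H+
Ka = [H+]²/(0.000304 − [H+]) = 2.0 × 10^-5
The 5% rule fails; solving [H+]² + Ka·[H+] − Ka·C₀ = 0 exactly:
[H+] = [−2e-05 + √(2e-05² + 2.43e-08)]/2 = 6.86 × 10^-5 M
pH = −log[H+] = −log(6.86 × 10^-5) = 4.16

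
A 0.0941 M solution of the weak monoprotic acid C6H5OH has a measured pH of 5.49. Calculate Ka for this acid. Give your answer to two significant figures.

Ka = 1.1 × 10^-10

[H+] = 10^(-5.49) = 3.24 × 10^-6 M
At equilibrium [HA] = 0.0941 − 3.24 × 10^-6 = 9.41 × 10^-2 M
Ka = [H+][A-]/[HA] = (3.24 × 10^-6)² / 9.41 × 10^-2 = 1.1 × 10^-10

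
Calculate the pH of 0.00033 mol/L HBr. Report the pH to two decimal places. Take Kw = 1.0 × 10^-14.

HBr is a strong acid and dissociates completely, so [H+] = 0.00033 M.
pH = -log(0.00033) = 3.48

pH = 3.48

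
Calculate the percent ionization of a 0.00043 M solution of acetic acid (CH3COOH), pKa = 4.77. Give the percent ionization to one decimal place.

CH3COOH ⇌ CH3COO- + H+; let x = [H+] at equilibrium.
Ka = 10^(−4.77) = 1.70 × 10^-5
Ka = x²/(C₀ − x); solving the quadratic gives x = 7.74 × 10^-5 M.
% ionization = x/C₀ × 100% = 7.74 × 10^-5/0.00043 × 100% = 18.0%

18.0%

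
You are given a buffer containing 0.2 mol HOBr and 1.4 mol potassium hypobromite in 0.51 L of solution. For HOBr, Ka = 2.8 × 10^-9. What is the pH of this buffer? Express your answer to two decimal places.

pH = 9.40

pKa = −log(2.8 × 10^-9) = 8.553
pH = pKa + log([A⁻]/[HA]) = 8.553 + log(1.4/0.2)
pH = 8.553 + (+0.845) = 9.40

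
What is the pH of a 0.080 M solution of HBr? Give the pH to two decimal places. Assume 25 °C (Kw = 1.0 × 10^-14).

HBr is a strong acid and dissociates completely, so [H+] = 0.080 M.
pH = -log(0.08) = 1.10

pH = 1.10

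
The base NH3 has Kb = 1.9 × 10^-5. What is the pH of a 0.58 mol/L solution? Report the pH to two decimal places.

NH3 + H2O ⇌ NH4+ + OH-
Let x = [OH-] at equilibrium. Kb = x²/(0.58 − x).
Assume x ≪ 0.58: x ≈ √(1.9 × 10^-5 × 0.58) = 3.32 × 10^-3 M
pOH = 2.48, so pH = 14.00 − pOH = 11.52

pH = 11.52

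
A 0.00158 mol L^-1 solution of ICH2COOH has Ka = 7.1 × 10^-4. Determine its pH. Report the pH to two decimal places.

pH = 3.12

ICH2COOH ⇌ ICH2COO- + H+
Ka = [H+]²/(0.00158 − [H+]) = 7.1 × 10^-4
The 5% rule fails; solving [H+]² + Ka·[H+] − Ka·C₀ = 0 exactly:
[H+] = (−Ka + √(Ka² + 4·Ka·C₀))/2 = 7.62 × 10^-4 M
pH = −log(7.62 × 10^-4) = 3.12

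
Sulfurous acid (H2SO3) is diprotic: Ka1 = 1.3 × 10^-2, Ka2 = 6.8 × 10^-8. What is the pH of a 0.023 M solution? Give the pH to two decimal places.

pH = 1.92

Since Ka1 ≫ Ka2, the first ionization dominates [H+].
Ka1 = x²/(0.023 − x) = 1.3 × 10^-2
Solving the quadratic: x = (−Ka1 + √(Ka1² + 4·Ka1·C₀))/2 = 1.20 × 10^-2 M
pH = −log(1.20 × 10^-2) = 1.92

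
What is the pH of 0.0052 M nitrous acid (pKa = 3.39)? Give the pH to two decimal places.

HNO2 ⇌ NO2- + H+
Ka = 10^(−3.39) = 4.07 × 10^-4
Ka = [H+]²/(0.0052 − [H+]) = 4.07 × 10^-4
The 5% rule fails; solving [H+]² + Ka·[H+] − Ka·C₀ = 0 exactly:
[H+] = [−0.000407 + √(0.000407² + 8.47e-06)]/2 = 1.27 × 10^-3 M
pH = −log(1.27 × 10^-3) = 2.90

pH = 2.90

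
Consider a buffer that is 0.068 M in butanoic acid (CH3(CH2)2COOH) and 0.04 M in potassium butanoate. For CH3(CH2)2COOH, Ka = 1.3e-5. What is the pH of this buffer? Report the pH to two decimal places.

pKa = −log(1.3 × 10^-5) = 4.886
Henderson–Hasselbalch: pH = pKa + log([CH3(CH2)2COO-]/[CH3(CH2)2COOH]) = 4.886 + log(0.04/0.068)
pH = 4.886 + (-0.230) = 4.66

pH = 4.66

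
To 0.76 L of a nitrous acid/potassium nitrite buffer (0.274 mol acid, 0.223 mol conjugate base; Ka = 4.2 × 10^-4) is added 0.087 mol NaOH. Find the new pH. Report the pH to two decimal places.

After neutralization: n(HNO2) = 0.187 mol, n(NO2-) = 0.31 mol.
pKa = −log(4.2 × 10^-4) = 3.377
pH = pKa + log(n_NO2-/n_HNO2) = 3.377 + log(0.31/0.187) = 3.377 + (+0.220)

pH = 3.60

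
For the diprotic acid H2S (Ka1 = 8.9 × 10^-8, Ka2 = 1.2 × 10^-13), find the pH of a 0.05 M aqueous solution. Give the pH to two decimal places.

Since Ka1 ≫ Ka2, the first ionization dominates [H+].
Ka1 = x²/(0.05 − x) = 8.9 × 10^-8
x ≈ √(8.9 × 10^-8 × 0.05) = 6.67 × 10^-5 M
pH = −log(6.67 × 10^-5) = 4.18

pH = 4.18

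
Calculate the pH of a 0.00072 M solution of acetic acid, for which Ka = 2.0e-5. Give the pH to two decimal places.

pH = 3.96

CH3COOH ⇌ CH3COO- + H+
From the ICE table, Ka = x²/(0.00072 − x) = 2.0 × 10^-5.
Here C₀/Ka ≈ 36, so the small-x approximation fails. Use the quadratic:
x = [−2e-05 + √(2e-05² + 5.76e-08)]/2 = 1.10 × 10^-4 M
pH = −log(1.10 × 10^-4) = 3.96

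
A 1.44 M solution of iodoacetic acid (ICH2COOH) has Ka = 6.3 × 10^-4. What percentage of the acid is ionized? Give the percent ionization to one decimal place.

ICH2COOH ⇌ ICH2COO- + H+; let x = [H+] at equilibrium.
x ≈ √(Ka·C₀) = √(6.3 × 10^-4 × 1.44) = 3.01 × 10^-2 M
% ionization = x/C₀ × 100% = 3.01 × 10^-2/1.44 × 100% = 2.1%

2.1%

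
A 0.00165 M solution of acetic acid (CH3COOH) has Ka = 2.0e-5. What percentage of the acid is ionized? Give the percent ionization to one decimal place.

10.4%

CH3COOH ⇌ CH3COO- + H+; let x = [H+] at equilibrium.
Ka = x²/(C₀ − x); solving the quadratic gives x = 1.72 × 10^-4 M.
Fraction ionized = 1.72 × 10^-4 / 0.00165 = 0.1042 → 10.4%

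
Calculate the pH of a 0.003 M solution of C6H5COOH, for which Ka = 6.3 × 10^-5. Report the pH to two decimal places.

pH = 3.39

C6H5COOH ⇌ C6H5COO- + H+
Ka = x²/(0.003 − x) = 6.3 × 10^-5
The 5% rule fails; solving x² + Ka·x − Ka·C₀ = 0 exactly:
x = [−6.3e-05 + √(6.3e-05² + 7.56e-07)]/2 = 4.04 × 10^-4 M
pH = −log[H+] = −log(4.04 × 10^-4) = 3.39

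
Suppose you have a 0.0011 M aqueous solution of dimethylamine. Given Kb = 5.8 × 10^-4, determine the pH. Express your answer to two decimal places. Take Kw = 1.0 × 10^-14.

pH = 10.75

(CH3)2NH + H2O ⇌ (CH3)2NH2+ + OH-
Kb = x²/(0.0011 − x) = 5.8 × 10^-4
Here C₀/Kb ≈ 1.9, so the small-x approximation fails. Use the quadratic:
x = [−0.00058 + √(0.00058² + 2.55e-06)]/2 = 5.60 × 10^-4 M
pOH = 3.25, so pH = 14.00 − pOH = 10.75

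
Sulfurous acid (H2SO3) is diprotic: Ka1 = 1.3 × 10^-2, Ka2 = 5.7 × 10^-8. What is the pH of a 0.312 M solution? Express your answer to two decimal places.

Ka1 ≫ Ka2, so treat the first dissociation as the only significant source of H+.
Ka1 = x²/(0.312 − x) = 1.3 × 10^-2
Solving the quadratic: x = (−Ka1 + √(Ka1² + 4·Ka1·C₀))/2 = 5.75 × 10^-2 M
pH = −log(5.75 × 10^-2) = 1.24

pH = 1.24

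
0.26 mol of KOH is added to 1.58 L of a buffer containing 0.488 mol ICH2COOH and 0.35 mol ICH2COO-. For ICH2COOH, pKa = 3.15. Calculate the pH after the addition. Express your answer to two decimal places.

pH = 3.58

After neutralization: n(ICH2COOH) = 0.228 mol, n(ICH2COO-) = 0.61 mol.
pH = pKa + log(n_ICH2COO-/n_ICH2COOH) = 3.15 + log(0.61/0.228) = 3.15 + (+0.427)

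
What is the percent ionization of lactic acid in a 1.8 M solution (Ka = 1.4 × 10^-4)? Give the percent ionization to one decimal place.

0.9%

CH3CH(OH)COOH ⇌ CH3CH(OH)COO- + H+; let x = [H+] at equilibrium.
x ≈ √(Ka·C₀) = √(1.4 × 10^-4 × 1.8) = 1.59 × 10^-2 M
% ionization = x/C₀ × 100% = 1.59 × 10^-2/1.8 × 100% = 0.9%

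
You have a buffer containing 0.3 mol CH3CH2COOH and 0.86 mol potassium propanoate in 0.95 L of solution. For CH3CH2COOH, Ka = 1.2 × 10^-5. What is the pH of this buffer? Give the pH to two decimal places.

pH = 5.38

pKa = −log(1.2 × 10^-5) = 4.921
Henderson–Hasselbalch: pH = pKa + log([CH3CH2COO-]/[CH3CH2COOH]) = 4.921 + log(0.86/0.3)
pH = 4.921 + (+0.457) = 5.38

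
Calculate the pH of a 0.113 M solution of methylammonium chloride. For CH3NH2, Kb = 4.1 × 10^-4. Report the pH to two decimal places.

pH = 5.78

CH3NH3+ is the conjugate acid of the weak base CH3NH2.
Ka = Kw/Kb = 1.0×10^-14 / 4.1 × 10^-4 = 2.44 × 10^-11
Let x = [H+] at equilibrium. Ka = x²/(0.113 − x).
Since Ka ≪ C₀, x ≈ √(Ka·C₀) = 1.66 × 10^-6 M.
pH = −log[H+] = −log(1.66 × 10^-6) = 5.78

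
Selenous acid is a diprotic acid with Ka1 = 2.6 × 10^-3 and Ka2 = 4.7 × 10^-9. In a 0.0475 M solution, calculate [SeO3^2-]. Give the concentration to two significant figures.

4.7 × 10^-9 M

First ionization gives [H+] ≈ [HSeO3-] = 9.89 × 10^-3 M.
Second step: Ka2 = [H+][SeO3^2-]/[HSeO3-] ≈ [SeO3^2-] (since [H+] ≈ [HSeO3-]).
So [SeO3^2-] ≈ Ka2.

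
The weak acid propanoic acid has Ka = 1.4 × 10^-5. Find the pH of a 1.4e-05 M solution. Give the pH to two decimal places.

pH = 5.06

CH3CH2COOH ⇌ CH3CH2COO- + H+
Ka = x²/(1.4e-05 − x) = 1.4 × 10^-5
Here C₀/Ka ≈ 1, so the small-x approximation fails. Use the quadratic:
x = [−1.4e-05 + √(1.4e-05² + 7.84e-10)]/2 = 8.65 × 10^-6 M
pH = −log(8.65 × 10^-6) = 5.06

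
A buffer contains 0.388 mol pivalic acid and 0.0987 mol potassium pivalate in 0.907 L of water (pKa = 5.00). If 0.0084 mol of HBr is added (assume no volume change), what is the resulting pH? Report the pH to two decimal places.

After neutralization: n((CH3)3CCOOH) = 0.396 mol, n((CH3)3CCOO-) = 0.0903 mol.
pH = pKa + log([A⁻]/[HA]) = 5.00 + log(0.0903/0.396) = 5.00 -0.642

pH = 4.36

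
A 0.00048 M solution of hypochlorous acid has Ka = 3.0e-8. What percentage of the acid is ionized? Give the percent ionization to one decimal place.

HOCl ⇌ OCl- + H+; let x = [H+] at equilibrium.
x ≈ √(Ka·C₀) = √(3.0 × 10^-8 × 0.00048) = 3.79 × 10^-6 M
% ionization = x/C₀ × 100% = 3.79 × 10^-6/0.00048 × 100% = 0.8%

0.8%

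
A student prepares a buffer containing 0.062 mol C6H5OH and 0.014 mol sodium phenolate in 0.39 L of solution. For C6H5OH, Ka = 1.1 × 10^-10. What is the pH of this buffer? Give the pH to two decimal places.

pH = 9.31

pKa = −log(1.1 × 10^-10) = 9.959
pH = pKa + log([A⁻]/[HA]) = 9.959 + log(0.014/0.062)
pH = 9.959 + (-0.646) = 9.31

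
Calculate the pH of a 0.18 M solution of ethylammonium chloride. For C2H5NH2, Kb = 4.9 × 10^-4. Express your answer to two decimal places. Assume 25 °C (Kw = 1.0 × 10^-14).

pH = 5.72

C2H5NH3+ is the conjugate acid of the weak base C2H5NH2.
Ka = Kw/Kb = 1.0×10^-14 / 4.9 × 10^-4 = 2.04 × 10^-11
Ka = x²/(0.18 − x) = 2.04 × 10^-11
Neglecting x in the denominator: x = √(2.04 × 10^-11 × 0.18) = 1.92 × 10^-6 M
Check: 0.0011% ionized — well under 5%, approximation valid.
pH = −log[H+] = −log(1.92 × 10^-6) = 5.72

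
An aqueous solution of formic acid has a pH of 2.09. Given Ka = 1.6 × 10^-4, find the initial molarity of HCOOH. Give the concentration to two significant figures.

[H+] = 10^(-2.09) = 8.13 × 10^-3 M = x
Ka = x²/(C₀ − x) ⇒ C₀ = x + x²/Ka
C₀ = 8.13 × 10^-3 + (8.13 × 10^-3)²/(1.6 × 10^-4) = 4.21 × 10^-1 M

C₀ = 4.2 × 10^-1 M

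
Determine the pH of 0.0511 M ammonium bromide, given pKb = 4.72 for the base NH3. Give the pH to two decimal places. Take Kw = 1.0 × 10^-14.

NH4+ is the conjugate acid of the weak base NH3.
Kb = 10^(−4.72) = 1.91 × 10^-5
Ka = Kw/Kb = 1.0×10^-14 / 1.91 × 10^-5 = 5.24 × 10^-10
From the ICE table, Ka = x²/(0.0511 − x) = 5.24 × 10^-10.
Since Ka ≪ C₀, x ≈ √(Ka·C₀) = 5.17 × 10^-6 M.
pH = −log[H+] = −log(5.17 × 10^-6) = 5.29

pH = 5.29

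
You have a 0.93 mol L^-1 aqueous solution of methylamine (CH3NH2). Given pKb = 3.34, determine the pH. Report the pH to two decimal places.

pH = 12.31

CH3NH2 + H2O ⇌ CH3NH3+ + OH-
Kb = 10^(−3.34) = 4.57 × 10^-4
Kb = [OH-]²/(0.93 − [OH-]) = 4.57 × 10^-4
Neglecting [OH-] in the denominator: [OH-] = √(4.57 × 10^-4 × 0.93) = 2.06 × 10^-2 M
pOH = 1.69, so pH = 14.00 − pOH = 12.31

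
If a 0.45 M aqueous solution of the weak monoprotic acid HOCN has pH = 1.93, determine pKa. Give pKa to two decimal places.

[H+] = 10^(-1.93) = 1.17 × 10^-2 M
At equilibrium [HA] = 0.45 − 1.17 × 10^-2 = 4.38 × 10^-1 M
Ka = [H+][A-]/[HA] = (1.17 × 10^-2)² / 4.38 × 10^-1 = 3.13 × 10^-4
pKa = -log(3.13 × 10^-4) = 3.50

pKa = 3.50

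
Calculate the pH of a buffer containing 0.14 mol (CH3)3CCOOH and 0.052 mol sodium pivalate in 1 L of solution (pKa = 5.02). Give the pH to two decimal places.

pH = 4.59

Using pH = pKa + log([base]/[acid]) with [base]/[acid] = 0.052/0.14:
pH = 5.02 + (-0.430) = 4.59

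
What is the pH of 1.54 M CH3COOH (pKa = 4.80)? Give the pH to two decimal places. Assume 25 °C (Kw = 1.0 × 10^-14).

pH = 2.31

CH3COOH ⇌ CH3COO- + H+
Ka = 10^(−4.80) = 1.58 × 10^-5
Ka = [H+]²/(1.54 − [H+]) = 1.58 × 10^-5
Neglecting [H+] in the denominator: [H+] = √(1.58 × 10^-5 × 1.54) = 4.93 × 10^-3 M
pH = −log(4.93 × 10^-3) = 2.31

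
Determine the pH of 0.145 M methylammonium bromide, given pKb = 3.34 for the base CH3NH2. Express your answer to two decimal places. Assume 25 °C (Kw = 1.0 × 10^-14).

CH3NH3+ is the conjugate acid of the weak base CH3NH2.
Kb = 10^(−3.34) = 4.57 × 10^-4
Ka = Kw/Kb = 1.0×10^-14 / 4.57 × 10^-4 = 2.19 × 10^-11
From the ICE table, Ka = [H+]²/(0.145 − [H+]) = 2.19 × 10^-11.
Neglecting [H+] in the denominator: [H+] = √(2.19 × 10^-11 × 0.145) = 1.78 × 10^-6 M
pH = −log[H+] = −log(1.78 × 10^-6) = 5.75

pH = 5.75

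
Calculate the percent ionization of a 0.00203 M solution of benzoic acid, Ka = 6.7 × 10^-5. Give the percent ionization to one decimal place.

C6H5COOH ⇌ C6H5COO- + H+; let x = [H+] at equilibrium.
Ka = x²/(C₀ − x); solving the quadratic gives x = 3.37 × 10^-4 M.
Fraction ionized = 3.37 × 10^-4 / 0.00203 = 0.1660 → 16.6%

16.6%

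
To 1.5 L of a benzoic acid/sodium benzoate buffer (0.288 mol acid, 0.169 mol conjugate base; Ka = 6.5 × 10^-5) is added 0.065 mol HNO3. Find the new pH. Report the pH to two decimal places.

pH = 3.66

After neutralization: n(C6H5COOH) = 0.353 mol, n(C6H5COO-) = 0.104 mol.
pKa = −log(6.5 × 10^-5) = 4.187
Henderson–Hasselbalch with mole ratio 0.104/0.353: pH = 4.187 + (-0.531)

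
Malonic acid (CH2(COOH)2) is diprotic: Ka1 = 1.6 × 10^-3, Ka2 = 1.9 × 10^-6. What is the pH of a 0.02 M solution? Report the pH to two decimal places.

Since Ka1 ≫ Ka2, the first ionization dominates [H+].
Ka1 = x²/(0.02 − x) = 1.6 × 10^-3
Solving the quadratic: x = (−Ka1 + √(Ka1² + 4·Ka1·C₀))/2 = 4.91 × 10^-3 M
pH = −log(4.91 × 10^-3) = 2.31

pH = 2.31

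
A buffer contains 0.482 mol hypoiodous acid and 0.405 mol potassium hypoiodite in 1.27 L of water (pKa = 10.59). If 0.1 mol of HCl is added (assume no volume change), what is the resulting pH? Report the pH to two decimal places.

Added H+ converts OI- to HOI: HOI → 0.582 mol, OI- → 0.305 mol.
pH = pKa + log(n_OI-/n_HOI) = 10.59 + log(0.305/0.582) = 10.59 + (-0.281)

pH = 10.31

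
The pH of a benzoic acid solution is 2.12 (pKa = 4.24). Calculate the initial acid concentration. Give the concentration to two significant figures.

C₀ = 1.0 M

[H+] = 10^(-2.12) = 7.59 × 10^-3 M = x
Ka = 10^(−4.24) = 5.75 × 10^-5
Ka = x²/(C₀ − x) ⇒ C₀ = x + x²/Ka
C₀ = 7.59 × 10^-3 + (7.59 × 10^-3)²/(5.75 × 10^-5) = 1.01 M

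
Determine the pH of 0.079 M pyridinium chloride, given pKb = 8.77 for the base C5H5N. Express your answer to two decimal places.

pH = 3.17

C5H5NH+ is the conjugate acid of the weak base C5H5N.
Kb = 10^(−8.77) = 1.70 × 10^-9
Ka = Kw/Kb = 1.0×10^-14 / 1.70 × 10^-9 = 5.88 × 10^-6
From the ICE table, Ka = x²/(0.079 − x) = 5.88 × 10^-6.
Neglecting x in the denominator: x = √(5.88 × 10^-6 × 0.079) = 6.82 × 10^-4 M
pH = −log(6.82 × 10^-4) = 3.17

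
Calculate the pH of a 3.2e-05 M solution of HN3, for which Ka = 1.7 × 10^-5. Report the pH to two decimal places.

HN3 ⇌ N3- + H+
From the ICE table, Ka = x²/(3.2e-05 − x) = 1.7 × 10^-5.
x is not negligible relative to C₀; solve x² + 1.7e-05·x − 5.44e-10 = 0.
x = (−Ka + √(Ka² + 4·Ka·C₀))/2 = 1.63 × 10^-5 M
pH = −log(1.63 × 10^-5) = 4.79

pH = 4.79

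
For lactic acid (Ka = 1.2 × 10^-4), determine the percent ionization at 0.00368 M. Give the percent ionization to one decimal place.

16.5%

CH3CH(OH)COOH ⇌ CH3CH(OH)COO- + H+; let x = [H+] at equilibrium.
Ka = x²/(C₀ − x); solving the quadratic gives x = 6.07 × 10^-4 M.
Fraction ionized = 6.07 × 10^-4 / 0.00368 = 0.1649 → 16.5%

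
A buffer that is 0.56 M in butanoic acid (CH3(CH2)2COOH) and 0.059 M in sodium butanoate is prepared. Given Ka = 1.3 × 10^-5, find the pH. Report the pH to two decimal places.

pH = 3.91

pKa = −log(1.3 × 10^-5) = 4.886
Henderson–Hasselbalch: pH = pKa + log([CH3(CH2)2COO-]/[CH3(CH2)2COOH]) = 4.886 + log(0.059/0.56)
pH = 4.886 + (-0.977) = 3.91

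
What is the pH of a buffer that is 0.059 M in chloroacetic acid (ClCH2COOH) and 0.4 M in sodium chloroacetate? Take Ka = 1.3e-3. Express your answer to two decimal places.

pKa = −log(1.3 × 10^-3) = 2.886
Using pH = pKa + log([base]/[acid]) with [base]/[acid] = 0.4/0.059:
pH = 2.886 + (+0.831) = 3.72

pH = 3.72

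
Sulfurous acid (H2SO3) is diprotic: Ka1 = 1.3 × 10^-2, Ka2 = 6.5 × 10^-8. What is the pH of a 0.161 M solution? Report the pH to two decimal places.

Ka1 ≫ Ka2, so treat the first dissociation as the only significant source of H+.
Ka1 = x²/(0.161 − x) = 1.3 × 10^-2
Solving the quadratic: x = (−Ka1 + √(Ka1² + 4·Ka1·C₀))/2 = 3.97 × 10^-2 M
pH = −log(3.97 × 10^-2) = 1.40

pH = 1.40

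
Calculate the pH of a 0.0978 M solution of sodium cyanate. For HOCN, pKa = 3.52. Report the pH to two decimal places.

OCN- is the conjugate base of the weak acid HOCN.
Ka = 10^(−3.52) = 3.02 × 10^-4
Kb = Kw/Ka = 1.0×10^-14 / 3.02 × 10^-4 = 3.31 × 10^-11
From the ICE table, Kb = [OH-]²/(0.0978 − [OH-]) = 3.31 × 10^-11.
Neglecting [OH-] in the denominator: [OH-] = √(3.31 × 10^-11 × 0.0978) = 1.80 × 10^-6 M
Check: 0.0018% ionized — well under 5%, approximation valid.
pOH = −log(1.80 × 10^-6) = 5.74; pH = 14.00 − 5.74 = 8.26

pH = 8.26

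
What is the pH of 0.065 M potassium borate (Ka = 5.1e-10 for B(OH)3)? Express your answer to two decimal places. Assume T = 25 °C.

B(OH)4- is the conjugate base of the weak acid B(OH)3.
Kb = Kw/Ka = 1.0×10^-14 / 5.1 × 10^-10 = 1.96 × 10^-5
Let x = [OH-] at equilibrium. Kb = x²/(0.065 − x).
Assume x ≪ 0.065: x ≈ √(1.96 × 10^-5 × 0.065) = 1.13 × 10^-3 M
Check: 1.7% ionized — well under 5%, approximation valid.
pOH = 2.95, so pH = 14.00 − pOH = 11.05

pH = 11.05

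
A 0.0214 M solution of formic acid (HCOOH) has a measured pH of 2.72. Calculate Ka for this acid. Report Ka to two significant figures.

[H+] = 10^(-2.72) = 1.91 × 10^-3 M
At equilibrium [HA] = 0.0214 − 1.91 × 10^-3 = 1.95 × 10^-2 M
Ka = [H+][A-]/[HA] = (1.91 × 10^-3)² / 1.95 × 10^-2 = 1.9 × 10^-4

Ka = 1.9 × 10^-4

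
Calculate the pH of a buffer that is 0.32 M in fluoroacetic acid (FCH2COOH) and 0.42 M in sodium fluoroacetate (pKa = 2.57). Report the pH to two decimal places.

pH = pKa + log([A⁻]/[HA]) = 2.57 + log(0.42/0.32)
pH = 2.57 + (+0.118) = 2.69

pH = 2.69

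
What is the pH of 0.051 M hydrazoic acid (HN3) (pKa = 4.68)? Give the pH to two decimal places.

HN3 ⇌ N3- + H+
Ka = 10^(−4.68) = 2.09 × 10^-5
Ka = x²/(0.051 − x) = 2.09 × 10^-5
Assume x ≪ 0.051: x ≈ √(2.09 × 10^-5 × 0.051) = 1.03 × 10^-3 M
Check: 2% ionized — well under 5%, approximation valid.
pH = −log(1.03 × 10^-3) = 2.99

pH = 2.99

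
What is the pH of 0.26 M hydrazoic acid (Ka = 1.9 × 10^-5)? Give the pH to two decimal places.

HN3 ⇌ N3- + H+
Ka = [H+]²/(0.26 − [H+]) = 1.9 × 10^-5
Assume [H+] ≪ 0.26: [H+] ≈ √(1.9 × 10^-5 × 0.26) = 2.22 × 10^-3 M
([H+]/C₀ = 0.85% < 5%, so the approximation holds.)
pH = −log[H+] = −log(2.22 × 10^-3) = 2.65

pH = 2.65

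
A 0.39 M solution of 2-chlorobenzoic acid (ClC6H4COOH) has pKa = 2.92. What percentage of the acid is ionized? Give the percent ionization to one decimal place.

5.4%

ClC6H4COOH ⇌ ClC6H4COO- + H+; let x = [H+] at equilibrium.
Ka = 10^(−2.92) = 1.20 × 10^-3
Solve x² + 0.0012x − 0.000468 = 0 → x = 2.10 × 10^-2 M
% ionization = x/C₀ × 100% = 2.10 × 10^-2/0.39 × 100% = 5.4%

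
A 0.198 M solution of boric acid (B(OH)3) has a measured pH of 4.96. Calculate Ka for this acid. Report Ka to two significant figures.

Ka = 6.1 × 10^-10

[H+] = 10^(-4.96) = 1.10 × 10^-5 M
At equilibrium [HA] = 0.198 − 1.10 × 10^-5 = 1.98 × 10^-1 M
Ka = [H+][A-]/[HA] = (1.10 × 10^-5)² / 1.98 × 10^-1 = 6.1 × 10^-10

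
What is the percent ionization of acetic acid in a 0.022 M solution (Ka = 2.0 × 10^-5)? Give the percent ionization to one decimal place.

3.0%

CH3COOH ⇌ CH3COO- + H+; let x = [H+] at equilibrium.
x ≈ √(Ka·C₀) = √(2.0 × 10^-5 × 0.022) = 6.63 × 10^-4 M
% ionization = x/C₀ × 100% = 6.63 × 10^-4/0.022 × 100% = 3.0%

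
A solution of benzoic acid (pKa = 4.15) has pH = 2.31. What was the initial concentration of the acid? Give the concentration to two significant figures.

C₀ = 3.4 × 10^-1 M

[H+] = 10^(-2.31) = 4.90 × 10^-3 M = x
Ka = 10^(−4.15) = 7.08 × 10^-5
Ka = x²/(C₀ − x) ⇒ C₀ = x + x²/Ka
C₀ = 4.90 × 10^-3 + (4.90 × 10^-3)²/(7.08 × 10^-5) = 3.44 × 10^-1 M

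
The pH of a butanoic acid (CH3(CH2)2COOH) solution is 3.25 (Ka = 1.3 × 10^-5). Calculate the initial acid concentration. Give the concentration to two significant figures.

C₀ = 2.5 × 10^-2 M

[H+] = 10^(-3.25) = 5.62 × 10^-4 M = x
Ka = x²/(C₀ − x) ⇒ C₀ = x + x²/Ka
C₀ = 5.62 × 10^-4 + (5.62 × 10^-4)²/(1.3 × 10^-5) = 2.49 × 10^-2 M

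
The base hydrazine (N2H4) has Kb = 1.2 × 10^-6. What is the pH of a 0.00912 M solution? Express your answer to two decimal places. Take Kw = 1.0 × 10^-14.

N2H4 + H2O ⇌ N2H5+ + OH-
Kb = x²/(0.00912 − x) = 1.2 × 10^-6
Neglecting x in the denominator: x = √(1.2 × 10^-6 × 0.00912) = 1.05 × 10^-4 M
pOH = 3.98, so pH = 14.00 − pOH = 10.02

pH = 10.02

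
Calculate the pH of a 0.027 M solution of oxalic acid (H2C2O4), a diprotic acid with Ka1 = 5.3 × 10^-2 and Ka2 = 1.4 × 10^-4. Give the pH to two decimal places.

Since Ka1 ≫ Ka2, the first ionization dominates [H+].
Ka1 = x²/(0.027 − x) = 5.3 × 10^-2
Solving the quadratic: x = (−Ka1 + √(Ka1² + 4·Ka1·C₀))/2 = 1.97 × 10^-2 M
pH = −log(1.97 × 10^-2) = 1.71

pH = 1.71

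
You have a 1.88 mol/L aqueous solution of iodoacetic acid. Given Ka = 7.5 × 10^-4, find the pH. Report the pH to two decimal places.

pH = 1.43

ICH2COOH ⇌ ICH2COO- + H+
From the ICE table, Ka = x²/(1.88 − x) = 7.5 × 10^-4.
Neglecting x in the denominator: x = √(7.5 × 10^-4 × 1.88) = 3.75 × 10^-2 M
(x/C₀ = 2% < 5%, so the approximation holds.)
pH = −log[H+] = −log(3.75 × 10^-2) = 1.43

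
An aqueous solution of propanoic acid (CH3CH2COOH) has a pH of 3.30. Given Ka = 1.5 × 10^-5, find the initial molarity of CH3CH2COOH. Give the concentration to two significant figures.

[H+] = 10^(-3.30) = 5.01 × 10^-4 M = x
Ka = x²/(C₀ − x) ⇒ C₀ = x + x²/Ka
C₀ = 5.01 × 10^-4 + (5.01 × 10^-4)²/(1.5 × 10^-5) = 1.72 × 10^-2 M

C₀ = 1.7 × 10^-2 M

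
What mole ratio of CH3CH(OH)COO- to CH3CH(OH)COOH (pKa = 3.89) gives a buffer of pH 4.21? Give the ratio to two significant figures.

pH = pKa + log(r) ⇒ log(r) = 4.21 − 3.89 = +0.32
r = [CH3CH(OH)COO-]/[CH3CH(OH)COOH] = 10^(+0.32) = 2.09

ratio = 2.1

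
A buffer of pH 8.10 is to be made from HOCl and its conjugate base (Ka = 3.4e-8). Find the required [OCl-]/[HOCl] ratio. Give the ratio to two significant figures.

pKa = -log(3.4 × 10^-8) = 7.469
pH = pKa + log(r) ⇒ log(r) = 8.10 − 7.469 = +0.631
r = [OCl-]/[HOCl] = 10^(+0.631) = 4.28

ratio = 4.3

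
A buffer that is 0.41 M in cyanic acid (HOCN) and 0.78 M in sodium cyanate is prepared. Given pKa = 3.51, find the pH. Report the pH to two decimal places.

pH = pKa + log([A⁻]/[HA]) = 3.51 + log(0.78/0.41)
pH = 3.51 + (+0.279) = 3.79

pH = 3.79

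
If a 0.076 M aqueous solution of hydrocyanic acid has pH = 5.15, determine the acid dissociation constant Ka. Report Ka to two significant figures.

Ka = 6.6 × 10^-10

[H+] = 10^(-5.15) = 7.08 × 10^-6 M
At equilibrium [HA] = 0.076 − 7.08 × 10^-6 = 7.60 × 10^-2 M
Ka = [H+][A-]/[HA] = (7.08 × 10^-6)² / 7.60 × 10^-2 = 6.6 × 10^-10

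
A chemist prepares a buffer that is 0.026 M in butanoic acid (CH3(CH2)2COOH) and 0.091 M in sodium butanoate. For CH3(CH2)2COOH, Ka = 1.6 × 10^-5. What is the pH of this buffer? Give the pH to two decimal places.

pH = 5.34

pKa = −log(1.6 × 10^-5) = 4.796
pH = pKa + log([A⁻]/[HA]) = 4.796 + log(0.091/0.026)
pH = 4.796 + (+0.544) = 5.34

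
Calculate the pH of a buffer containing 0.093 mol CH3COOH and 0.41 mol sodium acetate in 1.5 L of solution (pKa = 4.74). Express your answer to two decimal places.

pH = 5.38

Henderson–Hasselbalch: pH = pKa + log([CH3COO-]/[CH3COOH]) = 4.74 + log(0.41/0.093)
pH = 4.74 + (+0.644) = 5.38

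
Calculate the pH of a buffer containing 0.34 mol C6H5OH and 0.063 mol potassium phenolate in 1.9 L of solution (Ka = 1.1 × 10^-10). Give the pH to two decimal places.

pKa = −log(1.1 × 10^-10) = 9.959
Using pH = pKa + log([base]/[acid]) with [base]/[acid] = 0.063/0.34:
pH = 9.959 + (-0.732) = 9.23

pH = 9.23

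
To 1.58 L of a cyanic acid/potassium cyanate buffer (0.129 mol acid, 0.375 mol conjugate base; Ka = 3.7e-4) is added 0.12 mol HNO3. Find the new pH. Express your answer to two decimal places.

After neutralization: n(HOCN) = 0.249 mol, n(OCN-) = 0.255 mol.
pKa = −log(3.7 × 10^-4) = 3.432
pH = pKa + log([A⁻]/[HA]) = 3.432 + log(0.255/0.249) = 3.432 +0.010

pH = 3.44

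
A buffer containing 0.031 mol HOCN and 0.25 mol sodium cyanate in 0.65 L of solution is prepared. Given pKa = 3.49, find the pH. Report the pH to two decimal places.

pH = 4.40

pH = pKa + log([A⁻]/[HA]) = 3.49 + log(0.25/0.031)
pH = 3.49 + (+0.907) = 4.40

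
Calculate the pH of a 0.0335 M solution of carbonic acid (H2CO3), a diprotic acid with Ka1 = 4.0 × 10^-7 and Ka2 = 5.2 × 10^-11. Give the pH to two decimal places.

Since Ka1 ≫ Ka2, the first ionization dominates [H+].
Ka1 = x²/(0.0335 − x) = 4.0 × 10^-7
x ≈ √(4.0 × 10^-7 × 0.0335) = 1.16 × 10^-4 M
pH = −log(1.16 × 10^-4) = 3.94

pH = 3.94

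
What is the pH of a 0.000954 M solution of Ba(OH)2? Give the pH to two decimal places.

pH = 11.28

Ba(OH)2 is a strong base (each formula unit releases 2 OH-); [OH-] = 0.00191 M.
pOH = -log(0.00191) = 2.72
pH = 14.00 - 2.72 = 11.28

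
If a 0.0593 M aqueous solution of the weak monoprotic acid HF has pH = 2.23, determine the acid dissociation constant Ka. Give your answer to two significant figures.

[H+] = 10^(-2.23) = 5.89 × 10^-3 M
At equilibrium [HA] = 0.0593 − 5.89 × 10^-3 = 5.34 × 10^-2 M
Ka = [H+][A-]/[HA] = (5.89 × 10^-3)² / 5.34 × 10^-2 = 6.5 × 10^-4

Ka = 6.5 × 10^-4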